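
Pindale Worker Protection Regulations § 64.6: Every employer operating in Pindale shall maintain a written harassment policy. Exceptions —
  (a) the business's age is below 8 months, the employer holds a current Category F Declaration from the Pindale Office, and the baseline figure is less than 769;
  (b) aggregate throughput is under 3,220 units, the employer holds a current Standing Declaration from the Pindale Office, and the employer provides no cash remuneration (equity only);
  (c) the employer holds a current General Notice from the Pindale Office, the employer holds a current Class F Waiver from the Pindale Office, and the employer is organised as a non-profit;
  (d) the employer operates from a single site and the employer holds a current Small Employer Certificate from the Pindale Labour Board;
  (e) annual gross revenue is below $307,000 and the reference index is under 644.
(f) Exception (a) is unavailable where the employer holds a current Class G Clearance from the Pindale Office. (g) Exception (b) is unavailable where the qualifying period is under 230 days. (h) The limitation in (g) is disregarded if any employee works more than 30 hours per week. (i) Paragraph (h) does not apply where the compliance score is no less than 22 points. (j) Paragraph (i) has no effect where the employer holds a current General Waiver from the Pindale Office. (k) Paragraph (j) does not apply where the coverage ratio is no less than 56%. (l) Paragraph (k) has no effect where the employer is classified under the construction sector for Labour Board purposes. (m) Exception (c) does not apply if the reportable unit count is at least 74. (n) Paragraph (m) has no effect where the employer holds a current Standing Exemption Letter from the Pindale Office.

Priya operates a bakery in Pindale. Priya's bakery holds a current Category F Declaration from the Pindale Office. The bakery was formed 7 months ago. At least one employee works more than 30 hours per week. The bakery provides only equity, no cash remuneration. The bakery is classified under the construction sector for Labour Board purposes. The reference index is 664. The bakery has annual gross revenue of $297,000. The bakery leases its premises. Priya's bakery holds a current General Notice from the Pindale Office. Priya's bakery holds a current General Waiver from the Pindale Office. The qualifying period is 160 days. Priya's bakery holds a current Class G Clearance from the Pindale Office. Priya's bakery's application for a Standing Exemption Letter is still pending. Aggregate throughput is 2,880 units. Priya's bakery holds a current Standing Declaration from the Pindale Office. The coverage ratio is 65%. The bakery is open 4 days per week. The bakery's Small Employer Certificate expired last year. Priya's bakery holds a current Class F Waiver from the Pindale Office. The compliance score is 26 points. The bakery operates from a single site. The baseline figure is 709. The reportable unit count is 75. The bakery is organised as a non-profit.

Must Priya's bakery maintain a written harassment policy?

Exception (a)'s conditions are all satisfied: the business's age is 7 months, below the 8 months limit; a current Category F Declaration is held; the baseline figure is 709, less than the 769 limit. But: (f) operates against (a): a current Class G Clearance is held. (a) is therefore removed.
Exception (b)'s conditions are all satisfied: aggregate throughput is 2,880 units, under the 3,220 units limit; a current Standing Declaration is held; remuneration is equity-only. As to paragraphs (g)–(l): (g) would limit (b) — the qualifying period is 160 days, under the 230 days limit — but (h) sets (g) aside: (h) is engaged — at least one employee exceeds 30 hours/week. (i) would limit (h) — the compliance score is 26 points, meeting the 22 points threshold — but (j) sets (i) aside: (j) operates against (i): a current General Waiver is held. (k) operates (the coverage ratio is 65%, meeting the 56% threshold), but yields to (l): (l) applies — the bakery is classified under the construction sector. So (b) applies.
Exception (c) is satisfied on its face — a current General Notice is held; a current Class F Waiver is held; the employer is a non-profit. But: (m) operates against (c): the reportable unit count is 75, meeting the 74 threshold. (n) is not engaged (the Standing Exemption Letter is not current), so (m) stands. Exception (c) does not apply.
Exception (d) requires that the employer holds a current Small Employer Certificate from the Pindale Labour Board; but the Small Employer Certificate has expired, so (d) is unavailable.
Exception (e) fails — the reference index is 664, not under 644.

No — exception (b) applies; Priya's bakery is not required to maintain a written harassment policy.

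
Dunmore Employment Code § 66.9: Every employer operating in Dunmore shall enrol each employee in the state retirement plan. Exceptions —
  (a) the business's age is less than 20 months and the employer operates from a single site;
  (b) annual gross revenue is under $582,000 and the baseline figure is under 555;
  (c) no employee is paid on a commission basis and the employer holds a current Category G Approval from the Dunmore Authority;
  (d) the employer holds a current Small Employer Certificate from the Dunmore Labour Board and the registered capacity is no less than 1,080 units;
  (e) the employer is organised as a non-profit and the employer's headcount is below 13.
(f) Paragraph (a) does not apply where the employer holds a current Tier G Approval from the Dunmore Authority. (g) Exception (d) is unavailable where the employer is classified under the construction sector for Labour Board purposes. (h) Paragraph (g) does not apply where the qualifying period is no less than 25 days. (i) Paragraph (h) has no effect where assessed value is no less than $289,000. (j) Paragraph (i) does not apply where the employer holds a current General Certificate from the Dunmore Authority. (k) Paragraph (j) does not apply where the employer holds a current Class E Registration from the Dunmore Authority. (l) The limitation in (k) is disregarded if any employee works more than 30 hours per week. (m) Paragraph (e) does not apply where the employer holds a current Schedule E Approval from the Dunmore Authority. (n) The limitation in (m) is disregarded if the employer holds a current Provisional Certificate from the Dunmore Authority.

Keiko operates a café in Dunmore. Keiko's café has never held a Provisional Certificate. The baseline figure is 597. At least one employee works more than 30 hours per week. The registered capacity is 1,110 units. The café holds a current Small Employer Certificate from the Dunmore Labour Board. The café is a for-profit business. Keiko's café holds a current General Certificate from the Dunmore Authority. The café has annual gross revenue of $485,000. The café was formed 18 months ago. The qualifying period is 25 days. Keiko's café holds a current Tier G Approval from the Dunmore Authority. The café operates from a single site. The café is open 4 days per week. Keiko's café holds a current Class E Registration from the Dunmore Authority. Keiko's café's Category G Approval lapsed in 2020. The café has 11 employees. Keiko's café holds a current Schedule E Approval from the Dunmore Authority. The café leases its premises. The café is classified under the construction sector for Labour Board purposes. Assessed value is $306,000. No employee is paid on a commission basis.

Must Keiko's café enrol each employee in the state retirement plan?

No — exception (d) applies; Keiko's café is not required to enrol each employee in the state retirement plan.

All of (a)'s requirements are met (the business's age is 18 months, less than the 20 months limit; the employer operates from a single site). However, paragraph (f) must be considered: (f) operates against (a): a current Tier G Approval is held. (a) is therefore removed.
Exception (b) does not apply: the baseline figure is 597, not under 555.
Exception (c) does not apply: no current Category G Approval is held.
Exception (d): a current Small Employer Certificate is held; the registered capacity is 1,110 units, meeting the 1,080 units threshold — every condition holds. Considering the limiting provisions: (g) would limit (d) — the café is classified under the construction sector — but (h) sets (g) aside: (h) is triggered — the qualifying period is 25 days, meeting the 25 days threshold. (i) is triggered (assessed value is $306,000, meeting the $289,000 threshold), but is itself disapplied by (j): (j) operates — a current General Certificate is held. (k) would limit (j) — a current Class E Registration is held — but (l) sets (k) aside: (l) operates against (k): at least one employee exceeds 30 hours/week. Exception (d) stands.
Exception (e) does not apply: the employer is for-profit.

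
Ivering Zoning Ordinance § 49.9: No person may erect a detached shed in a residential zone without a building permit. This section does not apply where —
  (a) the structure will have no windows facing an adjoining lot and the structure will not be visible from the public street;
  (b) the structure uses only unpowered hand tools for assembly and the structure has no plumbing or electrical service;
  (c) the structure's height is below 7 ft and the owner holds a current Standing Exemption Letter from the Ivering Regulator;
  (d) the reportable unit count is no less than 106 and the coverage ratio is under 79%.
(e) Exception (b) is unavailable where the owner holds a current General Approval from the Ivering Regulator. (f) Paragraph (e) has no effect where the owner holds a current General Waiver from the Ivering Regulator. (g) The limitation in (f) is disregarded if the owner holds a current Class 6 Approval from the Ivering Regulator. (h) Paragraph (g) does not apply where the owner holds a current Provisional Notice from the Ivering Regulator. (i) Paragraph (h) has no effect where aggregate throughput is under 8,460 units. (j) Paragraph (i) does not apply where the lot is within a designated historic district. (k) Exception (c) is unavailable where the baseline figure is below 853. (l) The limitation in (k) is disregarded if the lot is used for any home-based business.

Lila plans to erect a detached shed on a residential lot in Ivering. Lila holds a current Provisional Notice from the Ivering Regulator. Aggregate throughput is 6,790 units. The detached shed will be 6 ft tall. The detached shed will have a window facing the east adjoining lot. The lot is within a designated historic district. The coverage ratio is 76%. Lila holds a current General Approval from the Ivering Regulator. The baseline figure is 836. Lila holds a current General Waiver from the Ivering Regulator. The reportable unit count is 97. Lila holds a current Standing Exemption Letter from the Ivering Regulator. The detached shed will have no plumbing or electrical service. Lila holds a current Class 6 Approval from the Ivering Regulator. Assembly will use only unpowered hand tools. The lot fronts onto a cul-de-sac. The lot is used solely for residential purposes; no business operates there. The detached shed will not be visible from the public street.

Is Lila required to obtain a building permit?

No — exception (b) applies; Lila does not need a building permit.

Exception (a) fails — a window faces an adjoining lot.
Exception (b): assembly uses only hand tools; there is no plumbing or electrical service — every condition holds. Under paragraphs (e)–(j): (e) would limit (b) — a current General Approval is held — but (f) sets (e) aside: (f) operates against (e): a current General Waiver is held. (g) would limit (f) — a current Class 6 Approval is held — but (h) sets (g) aside: (h) is engaged — a current Provisional Notice is held. (i) is engaged (aggregate throughput is 6,790 units, under the 8,460 units limit), but is set aside by (j): (j) operates against (i): the lot is in a historic district. Exception (b) stands.
All of (c)'s requirements are met (the structure's height is 6 ft, below the 7 ft limit; a current Standing Exemption Letter is held). But: (k) operates against (c): the baseline figure is 836, below the 853 limit. (l), which would lift (k), is not engaged — the lot is solely residential. So (c) is unavailable.
Exception (d) fails — the reportable unit count is 97, short of 106.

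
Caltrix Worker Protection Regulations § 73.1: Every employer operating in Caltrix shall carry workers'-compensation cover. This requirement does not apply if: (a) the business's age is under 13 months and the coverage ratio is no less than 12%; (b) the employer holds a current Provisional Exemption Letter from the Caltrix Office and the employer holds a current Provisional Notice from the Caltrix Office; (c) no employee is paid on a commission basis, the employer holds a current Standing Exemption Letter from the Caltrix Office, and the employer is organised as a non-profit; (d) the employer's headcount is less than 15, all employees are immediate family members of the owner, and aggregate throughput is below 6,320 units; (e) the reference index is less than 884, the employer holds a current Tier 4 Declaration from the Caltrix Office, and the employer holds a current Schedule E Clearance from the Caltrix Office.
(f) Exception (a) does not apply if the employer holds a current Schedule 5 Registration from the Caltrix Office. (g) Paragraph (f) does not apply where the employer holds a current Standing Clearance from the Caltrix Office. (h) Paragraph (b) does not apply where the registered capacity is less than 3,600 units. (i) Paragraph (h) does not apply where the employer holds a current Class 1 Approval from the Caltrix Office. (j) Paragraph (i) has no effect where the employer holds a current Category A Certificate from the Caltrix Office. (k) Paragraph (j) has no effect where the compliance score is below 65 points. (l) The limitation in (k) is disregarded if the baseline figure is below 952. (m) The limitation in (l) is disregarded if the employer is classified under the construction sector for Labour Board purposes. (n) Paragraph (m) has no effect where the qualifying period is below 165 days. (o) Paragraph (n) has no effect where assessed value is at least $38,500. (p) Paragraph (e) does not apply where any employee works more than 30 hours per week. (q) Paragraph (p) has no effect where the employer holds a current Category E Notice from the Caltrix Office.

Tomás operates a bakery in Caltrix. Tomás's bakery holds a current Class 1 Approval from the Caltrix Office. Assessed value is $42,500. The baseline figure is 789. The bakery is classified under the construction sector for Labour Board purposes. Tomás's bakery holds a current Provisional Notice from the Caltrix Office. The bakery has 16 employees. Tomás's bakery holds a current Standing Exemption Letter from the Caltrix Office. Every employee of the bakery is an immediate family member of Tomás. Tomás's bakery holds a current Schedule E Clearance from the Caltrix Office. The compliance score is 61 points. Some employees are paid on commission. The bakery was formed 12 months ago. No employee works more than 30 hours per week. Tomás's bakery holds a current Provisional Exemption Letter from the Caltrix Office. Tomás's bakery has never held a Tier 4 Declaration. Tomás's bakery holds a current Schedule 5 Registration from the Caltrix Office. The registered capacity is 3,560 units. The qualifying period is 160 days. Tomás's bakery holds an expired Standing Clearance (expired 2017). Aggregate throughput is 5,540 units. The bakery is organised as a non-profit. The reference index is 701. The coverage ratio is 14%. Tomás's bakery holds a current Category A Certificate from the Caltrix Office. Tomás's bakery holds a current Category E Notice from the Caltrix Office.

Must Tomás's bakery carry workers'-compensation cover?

No — exception (b) applies; Tomás's bakery is not required to carry workers'-compensation cover.

Exception (a) is satisfied on its face — the business's age is 12 months, under the 13 months limit; the coverage ratio is 14%, meeting the 12% threshold. But applying paragraphs (f)–(g): (f) operates against (a): a current Schedule 5 Registration is held. (g) is inapplicable (the Standing Clearance is not current), so (f) stands. So (a) is unavailable.
Exception (b)'s conditions are all satisfied: a current Provisional Exemption Letter is held; a current Provisional Notice is held. Under paragraphs (h)–(o): (h) operates (the registered capacity is 3,560 units, less than the 3,600 units limit), but is itself disapplied by (i): (i) operates — a current Class 1 Approval is held. (j) would limit (i) — a current Category A Certificate is held — but (k) sets (j) aside: (k) operates against (j): the compliance score is 61 points, below the 65 points limit. (l) is triggered (the baseline figure is 789, below the 952 limit), but yields to (m): (m) operates against (l): the bakery is classified under the construction sector. (n) applies (the qualifying period is 160 days, below the 165 days limit), but yields to (o): (o) is engaged — assessed value is $42,500, meeting the $38,500 threshold. (b) remains available.
Exception (c) fails — some employees are paid on commission.
Exception (d) requires that the employer's headcount is less than 15; but the employer's headcount is 16, not less than 15, so (d) is unavailable.
Exception (e) fails — there is no Tier 4 Declaration in force.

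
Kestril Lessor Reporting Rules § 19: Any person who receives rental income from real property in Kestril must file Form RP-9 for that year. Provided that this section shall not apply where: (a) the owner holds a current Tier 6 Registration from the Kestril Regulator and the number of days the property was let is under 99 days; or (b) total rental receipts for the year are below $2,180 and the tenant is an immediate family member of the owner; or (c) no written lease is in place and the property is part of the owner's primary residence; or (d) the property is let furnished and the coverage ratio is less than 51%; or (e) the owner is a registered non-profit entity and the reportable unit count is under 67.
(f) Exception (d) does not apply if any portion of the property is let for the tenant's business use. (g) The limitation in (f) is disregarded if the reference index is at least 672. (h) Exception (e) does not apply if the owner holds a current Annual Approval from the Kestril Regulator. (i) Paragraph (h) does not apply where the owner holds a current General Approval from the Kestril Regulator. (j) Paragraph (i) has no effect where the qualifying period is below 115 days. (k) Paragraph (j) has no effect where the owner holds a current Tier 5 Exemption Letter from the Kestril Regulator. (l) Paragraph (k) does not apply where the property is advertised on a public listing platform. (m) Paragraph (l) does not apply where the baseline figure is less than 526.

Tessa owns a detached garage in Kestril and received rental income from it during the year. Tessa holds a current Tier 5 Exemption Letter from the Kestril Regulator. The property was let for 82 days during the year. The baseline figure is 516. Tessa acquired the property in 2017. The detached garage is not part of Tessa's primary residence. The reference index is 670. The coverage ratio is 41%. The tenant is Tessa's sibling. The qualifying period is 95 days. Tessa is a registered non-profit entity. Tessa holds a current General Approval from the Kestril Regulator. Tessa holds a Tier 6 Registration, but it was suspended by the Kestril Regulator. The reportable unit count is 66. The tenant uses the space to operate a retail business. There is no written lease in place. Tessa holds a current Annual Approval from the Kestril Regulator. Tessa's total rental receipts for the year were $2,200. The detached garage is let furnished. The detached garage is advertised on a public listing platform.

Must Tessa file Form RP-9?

No — exception (e) applies; Tessa is not required to file Form RP-9.

Exception (a) does not apply: no current Tier 6 Registration is held.
Exception (b) requires that total rental receipts for the year are below $2,180; but total rental receipts for the year are $2,200, not below $2,180, so (b) is unavailable.
Exception (c) requires that the property is part of the owner's primary residence; but the detached garage is not part of the primary residence, so (c) is unavailable.
Exception (d)'s conditions are all satisfied: the property is let furnished; the coverage ratio is 41%, less than the 51% limit. Turning to paragraphs (f)–(g): (f) is triggered — the space is let for business use. (g) is not engaged (the reference index is 670, short of 672), so (f) stands. (d) is therefore removed.
All of (e)'s requirements are met (Tessa is a registered non-profit; the reportable unit count is 66, under the 67 limit). Under paragraphs (h)–(m): (h) is triggered (a current Annual Approval is held), but is set aside by (i): (i) operates against (h): a current General Approval is held. (j) applies (the qualifying period is 95 days, below the 115 days limit), but is itself disapplied by (k): (k) operates against (j): a current Tier 5 Exemption Letter is held. (l) applies (the property is publicly advertised), but is overridden by (m): (m) operates against (l): the baseline figure is 516, less than the 526 limit. So (e) applies.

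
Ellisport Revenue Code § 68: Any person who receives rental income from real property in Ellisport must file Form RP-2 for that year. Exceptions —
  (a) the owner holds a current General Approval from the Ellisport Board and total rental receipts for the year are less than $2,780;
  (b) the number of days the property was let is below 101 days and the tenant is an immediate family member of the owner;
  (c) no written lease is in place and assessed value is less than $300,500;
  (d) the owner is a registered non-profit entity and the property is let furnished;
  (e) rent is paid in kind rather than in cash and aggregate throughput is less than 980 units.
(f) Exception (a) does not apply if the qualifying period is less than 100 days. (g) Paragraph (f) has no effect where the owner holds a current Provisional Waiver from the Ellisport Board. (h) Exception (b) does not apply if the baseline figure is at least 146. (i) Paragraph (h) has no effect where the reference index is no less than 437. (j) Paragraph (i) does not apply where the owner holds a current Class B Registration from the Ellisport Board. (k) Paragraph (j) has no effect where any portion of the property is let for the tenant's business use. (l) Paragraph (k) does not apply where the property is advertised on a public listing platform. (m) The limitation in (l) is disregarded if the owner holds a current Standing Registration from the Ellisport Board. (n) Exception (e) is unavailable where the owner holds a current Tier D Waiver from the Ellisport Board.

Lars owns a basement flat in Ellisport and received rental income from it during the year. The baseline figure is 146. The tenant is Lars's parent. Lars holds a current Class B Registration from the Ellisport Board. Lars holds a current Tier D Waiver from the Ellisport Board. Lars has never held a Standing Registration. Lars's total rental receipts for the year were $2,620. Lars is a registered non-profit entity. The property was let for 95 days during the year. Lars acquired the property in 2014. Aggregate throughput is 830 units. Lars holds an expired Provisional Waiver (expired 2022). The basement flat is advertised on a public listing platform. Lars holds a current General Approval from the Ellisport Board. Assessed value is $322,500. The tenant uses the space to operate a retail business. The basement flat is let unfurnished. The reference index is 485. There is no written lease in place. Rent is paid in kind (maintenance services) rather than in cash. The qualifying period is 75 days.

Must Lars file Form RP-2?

Yes — Lars must file Form RP-2.

Exception (a) is satisfied on its face — a current General Approval is held; total rental receipts for the year are $2,620, less than the $2,780 limit. But applying paragraphs (f)–(g): (f) operates against (a): the qualifying period is 75 days, less than the 100 days limit. (g), which would lift (f), is inapplicable — there is no Provisional Waiver in force. So (a) is unavailable.
All of (b)'s requirements are met (the number of days the property was let is 95 days, below the 101 days limit; the tenant is an immediate family member). But applying paragraphs (h)–(m): (h) operates against (b): the baseline figure is 146, meeting the 146 threshold. (i) would limit (h) — the reference index is 485, meeting the 437 threshold — but (j) sets (i) aside: (j) operates against (i): a current Class B Registration is held. (k) applies (the space is let for business use), but yields to (l): (l) applies — the property is publicly advertised. (m) does not operate here (there is no Standing Registration in force), so (l) stands. Exception (b) does not apply.
Exception (c) fails — assessed value is $322,500, not less than $300,500.
Exception (d) does not apply: the property is let unfurnished.
Exception (e): rent is paid in kind; aggregate throughput is 830 units, less than the 980 units limit — every condition holds. However, paragraph (n) must be considered: (n) applies — a current Tier D Waiver is held. Exception (e) does not apply.
None of the exceptions is available; § 68 applies in full.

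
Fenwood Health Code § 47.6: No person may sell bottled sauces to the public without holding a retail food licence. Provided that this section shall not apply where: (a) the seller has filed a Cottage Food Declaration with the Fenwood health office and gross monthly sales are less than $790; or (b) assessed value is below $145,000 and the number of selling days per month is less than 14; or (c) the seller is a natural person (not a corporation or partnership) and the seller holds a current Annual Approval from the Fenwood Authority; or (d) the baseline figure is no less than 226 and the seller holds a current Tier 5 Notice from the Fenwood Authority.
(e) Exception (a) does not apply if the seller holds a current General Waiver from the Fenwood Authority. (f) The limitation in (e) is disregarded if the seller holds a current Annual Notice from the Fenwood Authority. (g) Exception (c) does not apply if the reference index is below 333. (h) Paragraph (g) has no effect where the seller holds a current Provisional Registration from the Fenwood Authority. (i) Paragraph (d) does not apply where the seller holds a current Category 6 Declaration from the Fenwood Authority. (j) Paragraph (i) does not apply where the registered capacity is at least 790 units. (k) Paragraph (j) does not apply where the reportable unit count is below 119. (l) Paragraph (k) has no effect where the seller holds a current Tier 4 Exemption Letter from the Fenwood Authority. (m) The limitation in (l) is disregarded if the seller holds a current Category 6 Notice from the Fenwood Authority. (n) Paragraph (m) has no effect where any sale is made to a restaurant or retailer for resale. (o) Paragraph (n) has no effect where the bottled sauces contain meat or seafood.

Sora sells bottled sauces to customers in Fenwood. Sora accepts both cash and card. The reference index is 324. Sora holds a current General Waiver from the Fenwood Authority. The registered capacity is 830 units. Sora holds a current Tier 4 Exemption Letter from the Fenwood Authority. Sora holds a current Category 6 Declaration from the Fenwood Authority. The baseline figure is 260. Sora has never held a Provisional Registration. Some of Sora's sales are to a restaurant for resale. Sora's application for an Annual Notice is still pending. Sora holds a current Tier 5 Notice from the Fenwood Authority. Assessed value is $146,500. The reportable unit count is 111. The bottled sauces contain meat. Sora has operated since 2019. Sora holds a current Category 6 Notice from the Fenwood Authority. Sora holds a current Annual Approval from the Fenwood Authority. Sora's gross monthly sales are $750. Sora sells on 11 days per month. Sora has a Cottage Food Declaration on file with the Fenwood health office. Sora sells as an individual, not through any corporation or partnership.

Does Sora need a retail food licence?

Exception (a)'s conditions are all satisfied: a Cottage Food Declaration is on file; gross monthly sales are $750, less than the $790 limit. But: (e) operates against (a): a current General Waiver is held. (f) is not engaged (the Annual Notice is not current), so (e) stands. Exception (a) does not apply.
Exception (b) requires that assessed value is below $145,000; but assessed value is $146,500, not below $145,000, so (b) is unavailable.
Exception (c)'s conditions are all satisfied: the seller is a natural person; a current Annual Approval is held. However, paragraphs (g)–(h) must be considered: (g) operates against (c): the reference index is 324, below the 333 limit. (h) is not engaged (there is no Provisional Registration in force), so (g) stands. (c) is therefore removed.
All of (d)'s requirements are met (the baseline figure is 260, meeting the 226 threshold; a current Tier 5 Notice is held). But applying paragraphs (i)–(o): (i) operates — a current Category 6 Declaration is held. (j) would limit (i) — the registered capacity is 830 units, meeting the 790 units threshold — but (k) sets (j) aside: (k) applies — the reportable unit count is 111, below the 119 limit. (l) would limit (k) — a current Tier 4 Exemption Letter is held — but (m) sets (l) aside: (m) applies — a current Category 6 Notice is held. (n) would limit (m) — some sales are to a restaurant for resale — but (o) sets (n) aside: (o) is triggered — the bottled sauces contain meat. Exception (d) does not apply.
No exception displaces § 47.6.

Yes — Sora must hold a retail food licence.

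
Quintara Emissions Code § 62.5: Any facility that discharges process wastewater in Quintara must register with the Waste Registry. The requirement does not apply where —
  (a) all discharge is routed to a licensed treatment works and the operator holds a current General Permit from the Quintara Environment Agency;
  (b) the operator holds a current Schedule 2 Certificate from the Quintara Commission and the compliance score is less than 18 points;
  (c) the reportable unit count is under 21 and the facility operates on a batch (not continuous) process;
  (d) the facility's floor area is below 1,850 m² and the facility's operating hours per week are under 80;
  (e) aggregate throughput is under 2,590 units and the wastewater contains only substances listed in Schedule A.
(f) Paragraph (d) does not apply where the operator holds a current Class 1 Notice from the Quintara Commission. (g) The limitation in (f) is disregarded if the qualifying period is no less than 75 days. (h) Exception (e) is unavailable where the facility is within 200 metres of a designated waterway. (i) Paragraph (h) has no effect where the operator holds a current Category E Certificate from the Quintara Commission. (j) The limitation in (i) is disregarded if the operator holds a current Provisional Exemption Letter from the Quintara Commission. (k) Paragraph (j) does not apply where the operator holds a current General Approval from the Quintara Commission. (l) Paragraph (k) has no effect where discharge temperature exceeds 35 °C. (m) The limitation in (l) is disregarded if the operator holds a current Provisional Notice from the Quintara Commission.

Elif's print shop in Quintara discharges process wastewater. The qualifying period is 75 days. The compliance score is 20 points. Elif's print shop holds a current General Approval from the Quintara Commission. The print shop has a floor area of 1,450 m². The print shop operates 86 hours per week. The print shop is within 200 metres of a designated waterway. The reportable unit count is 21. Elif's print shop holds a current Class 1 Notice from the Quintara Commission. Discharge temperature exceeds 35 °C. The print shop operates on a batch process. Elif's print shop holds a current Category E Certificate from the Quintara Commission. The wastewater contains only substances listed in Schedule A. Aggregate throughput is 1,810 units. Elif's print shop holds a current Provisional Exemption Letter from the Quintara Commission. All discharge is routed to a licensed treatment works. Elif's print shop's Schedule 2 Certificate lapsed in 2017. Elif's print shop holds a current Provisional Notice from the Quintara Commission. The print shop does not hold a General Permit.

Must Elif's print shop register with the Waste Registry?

Exception (a) requires that the operator holds a current General Permit from the Quintara Environment Agency; but no General Permit is held, so (a) is unavailable.
Exception (b) requires that the operator holds a current Schedule 2 Certificate from the Quintara Commission; but the Schedule 2 Certificate is not current, so (b) is unavailable.
Exception (c) fails — the reportable unit count is 21, not under 21.
Exception (d) does not apply: the facility's operating hours per week are 86, not under 80.
All of (e)'s requirements are met (aggregate throughput is 1,810 units, under the 2,590 units limit; the wastewater is Schedule-A-only). Under paragraphs (h)–(m): (h) would limit (e) — the print shop is within 200 m of a designated waterway — but (i) sets (h) aside: (i) is engaged — a current Category E Certificate is held. (j) would limit (i) — a current Provisional Exemption Letter is held — but (k) sets (j) aside: (k) applies — a current General Approval is held. (l) would limit (k) — discharge temperature exceeds 35 °C — but (m) sets (l) aside: (m) operates against (l): a current Provisional Notice is held. So (e) applies.

No — exception (e) applies; Elif's print shop is not required to register with the Waste Registry.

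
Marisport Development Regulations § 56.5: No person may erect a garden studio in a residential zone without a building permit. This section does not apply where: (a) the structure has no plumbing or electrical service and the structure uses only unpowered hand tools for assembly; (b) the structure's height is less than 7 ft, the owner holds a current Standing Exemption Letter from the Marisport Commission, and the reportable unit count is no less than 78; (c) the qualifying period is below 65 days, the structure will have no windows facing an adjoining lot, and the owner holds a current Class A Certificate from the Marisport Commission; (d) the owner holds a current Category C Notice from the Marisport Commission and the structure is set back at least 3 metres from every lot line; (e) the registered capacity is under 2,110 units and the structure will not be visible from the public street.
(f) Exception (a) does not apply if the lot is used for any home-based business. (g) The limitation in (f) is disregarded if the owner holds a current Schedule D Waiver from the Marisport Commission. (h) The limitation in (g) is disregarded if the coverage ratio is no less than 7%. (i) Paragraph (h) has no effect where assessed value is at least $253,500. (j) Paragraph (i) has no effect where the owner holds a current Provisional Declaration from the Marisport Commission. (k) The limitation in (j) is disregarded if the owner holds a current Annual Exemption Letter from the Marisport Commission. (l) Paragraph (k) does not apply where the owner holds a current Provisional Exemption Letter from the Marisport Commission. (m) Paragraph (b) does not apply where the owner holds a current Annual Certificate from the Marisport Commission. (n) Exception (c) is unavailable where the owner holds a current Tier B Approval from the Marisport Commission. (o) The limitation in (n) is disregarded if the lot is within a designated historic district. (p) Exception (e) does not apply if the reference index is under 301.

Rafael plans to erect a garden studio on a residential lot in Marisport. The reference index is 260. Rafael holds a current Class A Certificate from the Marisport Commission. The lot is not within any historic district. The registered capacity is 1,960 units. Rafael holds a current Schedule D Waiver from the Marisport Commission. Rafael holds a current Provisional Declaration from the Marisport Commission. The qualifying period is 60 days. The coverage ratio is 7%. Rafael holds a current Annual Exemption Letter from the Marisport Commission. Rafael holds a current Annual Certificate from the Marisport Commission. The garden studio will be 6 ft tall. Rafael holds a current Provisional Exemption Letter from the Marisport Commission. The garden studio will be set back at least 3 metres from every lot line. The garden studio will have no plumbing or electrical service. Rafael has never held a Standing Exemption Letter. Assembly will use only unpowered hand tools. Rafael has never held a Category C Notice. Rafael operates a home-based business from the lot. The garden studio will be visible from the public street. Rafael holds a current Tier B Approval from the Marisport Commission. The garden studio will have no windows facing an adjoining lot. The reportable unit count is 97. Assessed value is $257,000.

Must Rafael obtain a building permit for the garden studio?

Exception (a): there is no plumbing or electrical service; assembly uses only hand tools — every condition holds. But applying paragraphs (f)–(l): (f) is engaged — a home-based business operates on the lot. (g) would limit (f) — a current Schedule D Waiver is held — but (h) sets (g) aside: (h) operates against (g): the coverage ratio is 7%, meeting the 7% threshold. (i) applies (assessed value is $257,000, meeting the $253,500 threshold), but is overridden by (j): (j) operates — a current Provisional Declaration is held. (k) is engaged (a current Annual Exemption Letter is held), but is displaced by (l): (l) is triggered — a current Provisional Exemption Letter is held. Exception (a) does not apply.
Exception (b) requires that the owner holds a current Standing Exemption Letter from the Marisport Commission; but no current Standing Exemption Letter is held, so (b) is unavailable.
Exception (c): the qualifying period is 60 days, below the 65 days limit; no windows face an adjoining lot; a current Class A Certificate is held — every condition holds. But: (n) operates against (c): a current Tier B Approval is held. (o), which would lift (n), is not triggered — the lot is not in a historic district. Exception (c) does not apply.
Exception (d) does not apply: there is no Category C Notice in force.
Exception (e) does not apply: the structure will be visible from the street.
No exception is made out. Rafael falls within the general rule.

Yes — Rafael must obtain a building permit.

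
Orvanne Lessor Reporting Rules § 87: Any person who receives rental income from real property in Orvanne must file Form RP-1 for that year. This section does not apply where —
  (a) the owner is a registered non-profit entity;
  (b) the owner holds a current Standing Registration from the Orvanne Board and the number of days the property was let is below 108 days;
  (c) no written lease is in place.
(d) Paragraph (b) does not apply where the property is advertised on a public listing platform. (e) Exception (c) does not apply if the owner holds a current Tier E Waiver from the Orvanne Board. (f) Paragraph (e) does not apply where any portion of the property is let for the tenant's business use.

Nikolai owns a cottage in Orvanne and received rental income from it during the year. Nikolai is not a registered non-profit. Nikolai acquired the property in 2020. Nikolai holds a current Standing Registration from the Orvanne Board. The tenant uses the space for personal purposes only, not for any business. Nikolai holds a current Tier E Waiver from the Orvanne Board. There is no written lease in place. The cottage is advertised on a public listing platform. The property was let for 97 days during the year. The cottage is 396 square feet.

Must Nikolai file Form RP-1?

Exception (a) does not apply: Nikolai is not a registered non-profit.
Exception (b) is satisfied on its face — a current Standing Registration is held; the number of days the property was let is 97 days, below the 108 days limit. However, paragraph (d) must be considered: (d) is engaged — the property is publicly advertised. So (b) is unavailable.
Exception (c) is satisfied on its face — there is no written lease. But applying paragraphs (e)–(f): (e) operates against (c): a current Tier E Waiver is held. (f) is not engaged (the space is used for personal purposes only), so (e) stands. (c) is therefore removed.
None of the exceptions is available; § 87 applies in full.

Yes — Nikolai must file Form RP-1.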